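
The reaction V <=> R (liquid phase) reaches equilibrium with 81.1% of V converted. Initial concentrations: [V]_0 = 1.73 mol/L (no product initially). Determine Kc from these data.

Kc = 4.29

Let X = conversion of V.
Concentrations: [V] = 1.73 − 1.73X; [R] = 1.73X.
At X = 0.811: [V] = 0.327, [R] = 1.4.
Kc = [R] / ([V]) = 4.29.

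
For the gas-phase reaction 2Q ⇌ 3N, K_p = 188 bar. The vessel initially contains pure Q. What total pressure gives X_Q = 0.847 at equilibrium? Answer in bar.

Basis: 1 mol Q initially; let X = conversion of Q. Extent ξ = 0.5X.
Species balance: n_Q = 1 − X; n_N = 1.5X.
Summing: n_T = 1 + 0.5X.
K_p = p_N^3 / (p_Q^2) with p_i = (n_i/n_T)·P.
At X = 0.847: the mole-fraction product g(X) = Π y_i^ν_i = 61.54. Since K_p = g(X)·P^{1}, P = (K_p/g)^(1/1) = (188/61.54)^(1/1) = 3.05 bar.

P = 3.05 bar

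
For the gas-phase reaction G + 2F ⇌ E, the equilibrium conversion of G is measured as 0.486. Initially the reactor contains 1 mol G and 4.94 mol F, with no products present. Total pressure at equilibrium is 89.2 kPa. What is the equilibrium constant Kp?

Basis: 1 mol G initially; let X = conversion of G. Extent ξ = X.
Moles: n_G = 1 − X; n_F = 4.94 − 2X; n_E = X.
n_T = Σnᵢ = 5.94 − 2X.
At X = 0.486: n_G = 0.514, n_F = 3.97, n_E = 0.486, n_T = 4.97.
p_i = (n_i/n_T)·P. Kp = p_E / (p_G p_F^2) = 0.000186 kPa^-2.

Kp = 0.000186 kPa^-2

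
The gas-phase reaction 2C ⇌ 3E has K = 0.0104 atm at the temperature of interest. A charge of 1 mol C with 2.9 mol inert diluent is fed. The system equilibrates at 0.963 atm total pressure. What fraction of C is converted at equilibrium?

X = 0.201

Basis: 1 mol C initially; let X = conversion of C. Extent ξ = 0.5X.
Mole table: n_C = 1 − X; n_E = 1.5X; n_I = 2.9 (inert).
n_T = Σnᵢ = 3.9 + 0.5X.
y_i = n_i/n_T, p_i = y_i·P. K = p_E^3 / (p_C^2).
Equating to 0.0104 atm and solving on 0 < X < 1: X = 0.201.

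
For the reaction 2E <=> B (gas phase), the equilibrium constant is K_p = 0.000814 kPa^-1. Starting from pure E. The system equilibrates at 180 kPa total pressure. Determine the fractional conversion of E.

Let X = conversion of E (basis 1 mol E); extent of reaction ξ = 0.5X.
Mole table: n_E = 1 − X; n_B = 0.5X.
n_T = Σnᵢ = 1 − 0.5X.
With p_i = (n_i/n_T)P, K_p = p_B / (p_E^2).
This yields a degree-2 equation in X; solving on (0,1), X = 0.206.

X = 0.206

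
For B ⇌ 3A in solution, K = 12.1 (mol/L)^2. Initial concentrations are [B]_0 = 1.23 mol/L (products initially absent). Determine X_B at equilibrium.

Let X = conversion of B; extent ξ = 1.23·X mol/L.
Concentrations: [B] = 1.23 − 1.23X; [A] = 3.69X.
K = [A]^3 / ([B]).
Equating to 12.1 (mol/L)^2: the physical root is X = 0.521.

X = 0.521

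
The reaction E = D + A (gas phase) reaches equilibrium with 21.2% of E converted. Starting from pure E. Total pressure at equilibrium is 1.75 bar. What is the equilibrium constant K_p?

Basis: 1 mol E initially; let X = conversion of E. Extent ξ = X.
At extent ξ: n_E = 1 − X; n_D = X; n_A = X.
Summing: n_T = 1 + X.
At X = 0.212: n_E = 0.788, n_D = 0.212, n_A = 0.212, n_T = 1.21.
p_i = (n_i/n_T)·P. K_p = p_D p_A / (p_E) = 0.0824 bar.

K_p = 0.0824 bar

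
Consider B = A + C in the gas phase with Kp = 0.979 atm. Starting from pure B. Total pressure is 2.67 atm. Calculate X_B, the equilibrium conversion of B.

X = 0.518

Basis: 1 mol B initially; let X = conversion of B. Extent ξ = X.
Mole table: n_B = 1 − X; n_A = X; n_C = X.
Summing: n_T = 1 + X.
With p_i = (n_i/n_T)P, Kp = p_A p_C / (p_B).
Substituting and setting equal to 0.979 atm gives a polynomial in X; the root in (0,1) is X = 0.518.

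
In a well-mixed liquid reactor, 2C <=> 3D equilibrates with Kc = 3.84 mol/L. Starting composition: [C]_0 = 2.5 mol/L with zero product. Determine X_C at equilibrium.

X = 0.491

Let X = conversion of C; extent ξ = 2.5X/2 mol/L.
Concentrations: [C] = 2.5 − 2.5X; [D] = 3.75X.
Kc = [D]^3 / ([C]^2).
Setting equal to 3.84 and solving for X on (0,1) gives X = 0.491.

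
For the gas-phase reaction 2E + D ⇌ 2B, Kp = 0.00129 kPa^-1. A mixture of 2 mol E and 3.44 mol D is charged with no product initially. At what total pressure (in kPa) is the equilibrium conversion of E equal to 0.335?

Let X = conversion of E (basis 2 mol E); extent of reaction ξ = X.
Species balance: n_E = 2 − 2X; n_D = 3.44 − X; n_B = 2X.
Total moles n_T = 5.44 − X.
Kp = p_B^2 / (p_E^2 p_D) with p_i = (n_i/n_T)·P.
At X = 0.335: the mole-fraction product g(X) = Π y_i^ν_i = 0.4172. Since Kp = g(X)·P^{-1}, P = (g/Kp)^(1/1) = (0.4172/0.00129)^(1/1) = 323 kPa.

P = 323 kPa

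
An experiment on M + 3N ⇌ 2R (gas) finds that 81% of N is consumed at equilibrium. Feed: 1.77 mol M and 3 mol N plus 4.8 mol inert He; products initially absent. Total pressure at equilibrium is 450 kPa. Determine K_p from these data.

K_p = 0.00461 kPa^-2

Let X = conversion of N (basis 3 mol N); extent of reaction ξ = X.
Species balance: n_M = 1.77 − X; n_N = 3 − 3X; n_R = 2X; n_I = 4.8 (inert).
Total moles n_T = 9.57 − 2X.
At X = 0.81: n_M = 0.96, n_N = 0.57, n_R = 1.62, n_T = 7.95.
p_i = (n_i/n_T)·P. K_p = p_R^2 / (p_M p_N^3) = 0.00461 kPa^-2.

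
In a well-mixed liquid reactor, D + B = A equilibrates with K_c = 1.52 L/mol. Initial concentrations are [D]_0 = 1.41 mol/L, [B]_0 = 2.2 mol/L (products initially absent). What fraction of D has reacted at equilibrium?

X = 0.659

Let X = conversion of D; extent ξ = 1.41·X mol/L.
Concentrations: [D] = 1.41 − 1.41X; [B] = 2.2 − 1.41X; [A] = 1.41X.
K_c = [A] / ([D] [B]).
Setting equal to 1.52 and solving for X on (0,1) gives X = 0.659.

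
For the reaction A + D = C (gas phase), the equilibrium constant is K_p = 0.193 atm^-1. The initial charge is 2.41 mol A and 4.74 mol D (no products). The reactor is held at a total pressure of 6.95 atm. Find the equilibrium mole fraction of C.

Basis: 2.41 mol A initially; let X = conversion of A. Extent ξ = 2.41X.
Species balance: n_A = 2.41 − 2.41X; n_D = 4.74 − 2.41X; n_C = 2.41X.
Summing: n_T = 7.15 − 2.41X.
Mole fractions y_i = n_i/n_T; K_p = p_C / (p_A p_D) with p_i = y_i·P.
Setting this equal to 0.193 atm^-1 and taking the physical root (0 < X < 1) gives X = 0.447.
Then n_C = 1.08, n_T = 6.07, so y_C = 0.177.

y_C = 0.177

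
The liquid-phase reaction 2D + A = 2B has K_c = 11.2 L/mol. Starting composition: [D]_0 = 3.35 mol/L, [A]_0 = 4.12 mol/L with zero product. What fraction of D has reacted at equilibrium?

X = 0.846

Let X = conversion of D; extent ξ = 3.35X/2 mol/L.
Concentrations: [D] = 3.35 − 3.35X; [A] = 4.12 − 1.68X; [B] = 3.35X.
K_c = [B]^2 / ([D]^2 [A]).
Equating to 11.2 L/mol: the physical root is X = 0.846.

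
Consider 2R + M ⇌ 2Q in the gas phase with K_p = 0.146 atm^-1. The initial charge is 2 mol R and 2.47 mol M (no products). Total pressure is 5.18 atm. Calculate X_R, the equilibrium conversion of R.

X = 0.383

Let X = conversion of R (basis 2 mol R); extent of reaction ξ = X.
At extent ξ: n_R = 2 − 2X; n_M = 2.47 − X; n_Q = 2X.
Total moles n_T = 4.47 − X.
Mole fractions y_i = n_i/n_T; K_p = p_Q^2 / (p_R^2 p_M) with p_i = y_i·P.
Equating to 0.146 atm^-1 and solving on 0 < X < 1: X = 0.383.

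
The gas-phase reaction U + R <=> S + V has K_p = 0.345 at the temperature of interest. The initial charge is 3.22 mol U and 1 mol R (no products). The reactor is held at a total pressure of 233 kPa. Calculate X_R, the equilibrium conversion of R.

Let X = conversion of R (basis 1 mol R); extent of reaction ξ = X.
Species balance: n_U = 3.22 − X; n_R = 1 − X; n_S = X; n_V = X.
n_T stays at 4.22 (no change in mole number).
y_i = n_i/n_T, p_i = y_i·P. K_p = p_S p_V / (p_U p_R).
Equating to 0.345 and solving on 0 < X < 1: X = 0.601.

X = 0.601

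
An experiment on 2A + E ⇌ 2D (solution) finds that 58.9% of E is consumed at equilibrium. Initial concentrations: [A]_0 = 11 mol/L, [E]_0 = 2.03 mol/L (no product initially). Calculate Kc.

Let X = conversion of E.
Concentrations: [A] = 11 − 4.06X; [E] = 2.03 − 2.03X; [D] = 4.06X.
At X = 0.589: [A] = 8.61, [E] = 0.834, [D] = 2.39.
Kc = [D]^2 / ([A]^2 [E]) = 0.0925 L/mol.

Kc = 0.0925 L/mol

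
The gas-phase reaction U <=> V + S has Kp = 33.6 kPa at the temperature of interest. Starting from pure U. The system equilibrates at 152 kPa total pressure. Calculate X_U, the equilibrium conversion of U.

Basis: 1 mol U initially; let X = conversion of U. Extent ξ = X.
Species balance: n_U = 1 − X; n_V = X; n_S = X.
n_T = Σnᵢ = 1 + X.
With p_i = (n_i/n_T)P, Kp = p_V p_S / (p_U).
Substituting and setting equal to 33.6 kPa gives a polynomial in X; the root in (0,1) is X = 0.425.

X = 0.425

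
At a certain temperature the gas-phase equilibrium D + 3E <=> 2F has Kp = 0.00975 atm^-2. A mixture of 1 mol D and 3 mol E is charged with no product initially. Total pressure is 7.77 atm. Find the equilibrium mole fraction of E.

y_E = 0.622

Basis: 1 mol D initially; let X = conversion of D. Extent ξ = X.
At extent ξ: n_D = 1 − X; n_E = 3 − 3X; n_F = 2X.
n_T = Σnᵢ = 4 − 2X.
With p_i = (n_i/n_T)P, Kp = p_F^2 / (p_D p_E^3).
Setting this equal to 0.00975 atm^-2 and taking the physical root (0 < X < 1) gives X = 0.292.
Then n_E = 2.12, n_T = 3.42, so y_E = 0.622.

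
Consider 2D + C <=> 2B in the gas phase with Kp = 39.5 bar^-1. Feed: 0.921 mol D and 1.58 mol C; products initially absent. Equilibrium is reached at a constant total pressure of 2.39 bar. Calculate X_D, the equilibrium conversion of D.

X = 0.879

Basis: 0.921 mol D initially; let X = conversion of D. Extent ξ = 0.461X.
Moles: n_D = 0.921 − 0.921X; n_C = 1.58 − 0.461X; n_B = 0.921X.
Summing: n_T = 2.5 − 0.461X.
y_i = n_i/n_T, p_i = y_i·P. Kp = p_B^2 / (p_D^2 p_C).
This yields a degree-3 equation in X; solving on (0,1), X = 0.879.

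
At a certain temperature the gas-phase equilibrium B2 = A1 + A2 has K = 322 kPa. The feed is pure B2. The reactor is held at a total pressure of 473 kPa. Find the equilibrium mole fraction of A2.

Take 1 mol B2 as basis and let X be its fractional conversion, so ξ = X.
Moles: n_B2 = 1 − X; n_A1 = X; n_A2 = X.
Total moles n_T = 1 + X.
Mole fractions y_i = n_i/n_T; K = p_A1 p_A2 / (p_B2) with p_i = y_i·P.
Substituting and setting equal to 322 kPa gives a polynomial in X; the root in (0,1) is X = 0.636.
Then n_A2 = 0.636, n_T = 1.64, so y_A2 = 0.389.

y_A2 = 0.389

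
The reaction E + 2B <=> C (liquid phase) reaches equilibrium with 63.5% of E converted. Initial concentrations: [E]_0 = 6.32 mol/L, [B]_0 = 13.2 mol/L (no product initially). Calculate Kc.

Kc = 0.065 (mol/L)^-2

Let X = conversion of E.
Concentrations: [E] = 6.32 − 6.32X; [B] = 13.2 − 12.6X; [C] = 6.32X.
At X = 0.635: [E] = 2.31, [B] = 5.17, [C] = 4.01.
Kc = [C] / ([E] [B]^2) = 0.065 (mol/L)^-2.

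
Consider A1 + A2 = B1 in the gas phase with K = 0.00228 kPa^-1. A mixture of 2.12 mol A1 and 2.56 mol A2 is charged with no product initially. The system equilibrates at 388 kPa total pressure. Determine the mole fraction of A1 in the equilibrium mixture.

Take 2.12 mol A1 as basis and let X be its fractional conversion, so ξ = 2.12X.
Moles: n_A1 = 2.12 − 2.12X; n_A2 = 2.56 − 2.12X; n_B1 = 2.12X.
Total moles n_T = 4.68 − 2.12X.
y_i = n_i/n_T, p_i = y_i·P. K = p_B1 / (p_A1 p_A2).
This yields a degree-2 equation in X; solving on (0,1), X = 0.297.
Then n_A1 = 1.49, n_T = 4.05, so y_A1 = 0.368.

y_A1 = 0.368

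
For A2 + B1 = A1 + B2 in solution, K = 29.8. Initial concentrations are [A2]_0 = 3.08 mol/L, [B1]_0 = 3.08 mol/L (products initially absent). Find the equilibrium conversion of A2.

X = 0.845

Let X = conversion of A2; extent ξ = 3.08·X mol/L.
Concentrations: [A2] = 3.08 − 3.08X; [B1] = 3.08 − 3.08X; [A1] = 3.08X; [B2] = 3.08X.
K = [A1] [B2] / ([A2] [B1]).
This equals 29.8 at X = 0.845 (the root in 0 < X < 1).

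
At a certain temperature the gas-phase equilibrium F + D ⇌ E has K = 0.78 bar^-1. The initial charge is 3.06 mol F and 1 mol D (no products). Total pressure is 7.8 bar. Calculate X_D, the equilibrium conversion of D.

X = 0.808

Take 1 mol D as basis and let X be its fractional conversion, so ξ = X.
Species balance: n_F = 3.06 − X; n_D = 1 − X; n_E = X.
Total moles n_T = 4.06 − X.
y_i = n_i/n_T, p_i = y_i·P. K = p_E / (p_F p_D).
This yields a degree-2 equation in X; solving on (0,1), X = 0.808.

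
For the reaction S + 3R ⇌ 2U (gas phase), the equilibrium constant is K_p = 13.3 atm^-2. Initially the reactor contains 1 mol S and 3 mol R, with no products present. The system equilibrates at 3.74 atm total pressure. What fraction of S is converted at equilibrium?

Basis: 1 mol S initially; let X = conversion of S. Extent ξ = X.
Moles: n_S = 1 − X; n_R = 3 − 3X; n_U = 2X.
Total moles n_T = 4 − 2X.
With p_i = (n_i/n_T)P, K_p = p_U^2 / (p_S p_R^3).
Substituting and setting equal to 13.3 atm^-2 gives a polynomial in X; the root in (0,1) is X = 0.769.

X = 0.769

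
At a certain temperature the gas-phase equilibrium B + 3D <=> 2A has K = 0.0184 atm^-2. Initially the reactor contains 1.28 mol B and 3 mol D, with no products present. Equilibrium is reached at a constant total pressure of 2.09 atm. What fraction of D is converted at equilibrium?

X = 0.153

Let X = conversion of D (basis 3 mol D); extent of reaction ξ = X.
Species balance: n_B = 1.28 − X; n_D = 3 − 3X; n_A = 2X.
n_T = Σnᵢ = 4.28 − 2X.
With p_i = (n_i/n_T)P, K = p_A^2 / (p_B p_D^3).
Substituting and setting equal to 0.0184 atm^-2 gives a polynomial in X; the root in (0,1) is X = 0.153.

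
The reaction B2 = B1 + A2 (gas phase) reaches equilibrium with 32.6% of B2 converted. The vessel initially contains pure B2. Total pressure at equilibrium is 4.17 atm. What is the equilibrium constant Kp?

Let X = conversion of B2 (basis 1 mol B2); extent of reaction ξ = X.
Mole table: n_B2 = 1 − X; n_B1 = X; n_A2 = X.
Total moles n_T = 1 + X.
At X = 0.326: n_B2 = 0.674, n_B1 = 0.326, n_A2 = 0.326, n_T = 1.33.
p_i = (n_i/n_T)·P. Kp = p_B1 p_A2 / (p_B2) = 0.496 atm.

Kp = 0.496 atm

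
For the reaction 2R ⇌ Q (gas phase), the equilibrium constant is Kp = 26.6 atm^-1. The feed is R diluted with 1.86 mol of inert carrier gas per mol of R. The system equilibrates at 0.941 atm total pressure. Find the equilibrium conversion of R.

X = 0.802

Take 1 mol R as basis and let X be its fractional conversion, so ξ = 0.5X.
At extent ξ: n_R = 1 − X; n_Q = 0.5X; n_I = 1.86 (inert).
Summing: n_T = 2.86 − 0.5X.
y_i = n_i/n_T, p_i = y_i·P. Kp = p_Q / (p_R^2).
Setting this equal to 26.6 atm^-1 and taking the physical root (0 < X < 1) gives X = 0.802.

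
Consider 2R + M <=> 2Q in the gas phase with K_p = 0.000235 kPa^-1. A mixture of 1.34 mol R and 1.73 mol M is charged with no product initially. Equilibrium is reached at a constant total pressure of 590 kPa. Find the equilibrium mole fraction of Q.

Basis: 1.34 mol R initially; let X = conversion of R. Extent ξ = 0.67X.
Moles: n_R = 1.34 − 1.34X; n_M = 1.73 − 0.67X; n_Q = 1.34X.
n_T = Σnᵢ = 3.07 − 0.67X.
y_i = n_i/n_T, p_i = y_i·P. K_p = p_Q^2 / (p_R^2 p_M).
Substituting and setting equal to 0.000235 kPa^-1 gives a polynomial in X; the root in (0,1) is X = 0.215.
Then n_Q = 0.288, n_T = 2.93, so y_Q = 0.099.

y_Q = 0.099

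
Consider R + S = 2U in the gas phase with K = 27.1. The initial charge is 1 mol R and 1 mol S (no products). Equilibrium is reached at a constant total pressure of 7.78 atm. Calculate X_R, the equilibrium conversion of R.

X = 0.722

Take 1 mol R as basis and let X be its fractional conversion, so ξ = X.
Mole table: n_R = 1 − X; n_S = 1 − X; n_U = 2X.
Since Δν = 0, n_T = 2 throughout.
Mole fractions y_i = n_i/n_T; K = p_U^2 / (p_R p_S) with p_i = y_i·P.
This yields a degree-2 equation in X; solving on (0,1), X = 0.722.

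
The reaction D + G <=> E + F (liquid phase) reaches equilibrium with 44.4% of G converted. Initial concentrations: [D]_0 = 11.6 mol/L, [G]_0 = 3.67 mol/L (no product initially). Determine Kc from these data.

Let X = conversion of G.
Concentrations: [D] = 11.6 − 3.67X; [G] = 3.67 − 3.67X; [E] = 3.67X; [F] = 3.67X.
At X = 0.444: [D] = 9.97, [G] = 2.04, [E] = 1.63, [F] = 1.63.
Kc = [E] [F] / ([D] [G]) = 0.131.

Kc = 0.131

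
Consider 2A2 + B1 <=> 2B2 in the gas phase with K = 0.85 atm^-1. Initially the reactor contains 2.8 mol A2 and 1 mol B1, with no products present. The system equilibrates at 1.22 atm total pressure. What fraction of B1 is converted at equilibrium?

Take 1 mol B1 as basis and let X be its fractional conversion, so ξ = X.
Species balance: n_A2 = 2.8 − 2X; n_B1 = 1 − X; n_B2 = 2X.
Total moles n_T = 3.8 − X.
Mole fractions y_i = n_i/n_T; K = p_B2^2 / (p_A2^2 p_B1) with p_i = y_i·P.
Setting this equal to 0.85 atm^-1 and taking the physical root (0 < X < 1) gives X = 0.416.

X = 0.416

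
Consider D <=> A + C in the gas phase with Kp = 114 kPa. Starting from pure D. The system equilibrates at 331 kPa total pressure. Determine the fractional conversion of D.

Basis: 1 mol D initially; let X = conversion of D. Extent ξ = X.
At extent ξ: n_D = 1 − X; n_A = X; n_C = X.
Total moles n_T = 1 + X.
y_i = n_i/n_T, p_i = y_i·P. Kp = p_A p_C / (p_D).
Equating to 114 kPa and solving on 0 < X < 1: X = 0.506.

X = 0.506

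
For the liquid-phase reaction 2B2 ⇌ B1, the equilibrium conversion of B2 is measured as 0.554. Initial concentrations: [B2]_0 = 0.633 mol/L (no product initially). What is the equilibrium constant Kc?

Kc = 2.2 L/mol

Let X = conversion of B2.
Concentrations: [B2] = 0.633 − 0.633X; [B1] = 0.317X.
At X = 0.554: [B2] = 0.282, [B1] = 0.175.
Kc = [B1] / ([B2]^2) = 2.2 L/mol.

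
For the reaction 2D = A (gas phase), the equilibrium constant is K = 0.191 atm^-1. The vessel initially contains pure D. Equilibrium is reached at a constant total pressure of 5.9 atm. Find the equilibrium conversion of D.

Basis: 1 mol D initially; let X = conversion of D. Extent ξ = 0.5X.
Mole table: n_D = 1 − X; n_A = 0.5X.
Summing: n_T = 1 − 0.5X.
Mole fractions y_i = n_i/n_T; K = p_A / (p_D^2) with p_i = y_i·P.
Setting this equal to 0.191 atm^-1 and taking the physical root (0 < X < 1) gives X = 0.574.

X = 0.574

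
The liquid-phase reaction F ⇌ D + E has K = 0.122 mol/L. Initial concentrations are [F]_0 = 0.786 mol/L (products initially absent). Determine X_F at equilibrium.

Let X = conversion of F; extent ξ = 0.786·X mol/L.
Concentrations: [F] = 0.786 − 0.786X; [D] = 0.786X; [E] = 0.786X.
K = [D] [E] / ([F]).
Setting equal to 0.122 and solving for X on (0,1) gives X = 0.324.

X = 0.324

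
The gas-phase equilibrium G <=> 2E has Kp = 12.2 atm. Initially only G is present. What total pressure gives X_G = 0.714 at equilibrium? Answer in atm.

Take 1 mol G as basis and let X be its fractional conversion, so ξ = X.
Mole table: n_G = 1 − X; n_E = 2X.
Summing: n_T = 1 + X.
Kp = p_E^2 / (p_G) with p_i = (n_i/n_T)·P.
At X = 0.714: the mole-fraction product g(X) = Π y_i^ν_i = 4.16. Since Kp = g(X)·P^{1}, P = (Kp/g)^(1/1) = (12.2/4.16)^(1/1) = 2.93 atm.

P = 2.93 atm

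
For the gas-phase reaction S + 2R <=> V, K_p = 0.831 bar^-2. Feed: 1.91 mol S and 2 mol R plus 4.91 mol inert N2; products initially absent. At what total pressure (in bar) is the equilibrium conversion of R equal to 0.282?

P = 2.62 bar

Let X = conversion of R (basis 2 mol R); extent of reaction ξ = X.
Mole table: n_S = 1.91 − X; n_R = 2 − 2X; n_V = X; n_I = 4.91 (inert).
Summing: n_T = 8.82 − 2X.
K_p = p_V / (p_S p_R^2) with p_i = (n_i/n_T)·P.
At X = 0.282: the mole-fraction product g(X) = Π y_i^ν_i = 5.726. Since K_p = g(X)·P^{-2}, P = (g/K_p)^(1/2) = (5.726/0.831)^(1/2) = 2.62 bar.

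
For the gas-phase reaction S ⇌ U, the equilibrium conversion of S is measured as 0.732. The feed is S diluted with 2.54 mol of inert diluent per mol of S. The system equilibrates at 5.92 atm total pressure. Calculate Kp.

Kp = 2.73

Basis: 1 mol S initially; let X = conversion of S. Extent ξ = X.
Moles: n_S = 1 − X; n_U = X; n_I = 2.54 (inert).
n_T stays at 3.54 (no change in mole number).
At X = 0.732: n_S = 0.268, n_U = 0.732, n_T = 3.54.
p_i = (n_i/n_T)·P. Kp = p_U / (p_S) = 2.73.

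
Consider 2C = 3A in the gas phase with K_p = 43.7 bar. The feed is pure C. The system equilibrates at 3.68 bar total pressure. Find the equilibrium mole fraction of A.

Basis: 1 mol C initially; let X = conversion of C. Extent ξ = 0.5X.
Moles: n_C = 1 − X; n_A = 1.5X.
Summing: n_T = 1 + 0.5X.
With p_i = (n_i/n_T)P, K_p = p_A^3 / (p_C^2).
Equating to 43.7 bar and solving on 0 < X < 1: X = 0.720.
Then n_A = 1.08, n_T = 1.36, so y_A = 0.794.

y_A = 0.794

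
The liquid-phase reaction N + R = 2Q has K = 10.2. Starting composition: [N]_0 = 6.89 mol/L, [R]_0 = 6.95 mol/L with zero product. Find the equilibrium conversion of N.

Let X = conversion of N; extent ξ = 6.89·X mol/L.
Concentrations: [N] = 6.89 − 6.89X; [R] = 6.95 − 6.89X; [Q] = 13.8X.
K = [Q]^2 / ([N] [R]).
Solving K = 10.2 for X ∈ (0,1): X = 0.618.

X = 0.618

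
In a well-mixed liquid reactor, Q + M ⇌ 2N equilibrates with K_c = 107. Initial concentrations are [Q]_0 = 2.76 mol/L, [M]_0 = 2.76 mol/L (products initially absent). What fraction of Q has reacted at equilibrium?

Let X = conversion of Q; extent ξ = 2.76·X mol/L.
Concentrations: [Q] = 2.76 − 2.76X; [M] = 2.76 − 2.76X; [N] = 5.52X.
K_c = [N]^2 / ([Q] [M]).
Solving K_c = 107 for X ∈ (0,1): X = 0.838.

X = 0.838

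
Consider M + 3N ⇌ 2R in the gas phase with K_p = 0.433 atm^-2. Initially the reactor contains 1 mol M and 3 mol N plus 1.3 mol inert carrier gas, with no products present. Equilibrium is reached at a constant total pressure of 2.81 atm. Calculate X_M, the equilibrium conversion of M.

X = 0.393

Basis: 1 mol M initially; let X = conversion of M. Extent ξ = X.
At extent ξ: n_M = 1 − X; n_N = 3 − 3X; n_R = 2X; n_I = 1.3 (inert).
n_T = Σnᵢ = 5.3 − 2X.
With p_i = (n_i/n_T)P, K_p = p_R^2 / (p_M p_N^3).
Substituting and setting equal to 0.433 atm^-2 gives a polynomial in X; the root in (0,1) is X = 0.393.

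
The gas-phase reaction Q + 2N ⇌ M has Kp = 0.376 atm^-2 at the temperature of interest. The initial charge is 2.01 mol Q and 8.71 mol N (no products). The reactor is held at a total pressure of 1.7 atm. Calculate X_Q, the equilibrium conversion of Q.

Basis: 2.01 mol Q initially; let X = conversion of Q. Extent ξ = 2.01X.
Moles: n_Q = 2.01 − 2.01X; n_N = 8.71 − 4.02X; n_M = 2.01X.
n_T = Σnᵢ = 10.7 − 4.02X.
Mole fractions y_i = n_i/n_T; Kp = p_M / (p_Q p_N^2) with p_i = y_i·P.
Equating to 0.376 atm^-2 and solving on 0 < X < 1: X = 0.398.

X = 0.398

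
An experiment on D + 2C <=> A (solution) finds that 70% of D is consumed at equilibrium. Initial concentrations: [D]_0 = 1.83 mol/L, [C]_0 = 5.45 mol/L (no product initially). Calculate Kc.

Let X = conversion of D.
Concentrations: [D] = 1.83 − 1.83X; [C] = 5.45 − 3.66X; [A] = 1.83X.
At X = 0.7: [D] = 0.549, [C] = 2.89, [A] = 1.28.
Kc = [A] / ([D] [C]^2) = 0.28 (mol/L)^-2.

Kc = 0.28 (mol/L)^-2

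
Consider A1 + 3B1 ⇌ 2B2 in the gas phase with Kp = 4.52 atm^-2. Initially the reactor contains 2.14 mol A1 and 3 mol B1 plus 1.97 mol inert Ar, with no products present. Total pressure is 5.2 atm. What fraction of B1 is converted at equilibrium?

Take 3 mol B1 as basis and let X be its fractional conversion, so ξ = X.
Mole table: n_A1 = 2.14 − X; n_B1 = 3 − 3X; n_B2 = 2X; n_I = 1.97 (inert).
Total moles n_T = 7.11 − 2X.
Mole fractions y_i = n_i/n_T; Kp = p_B2^2 / (p_A1 p_B1^3) with p_i = y_i·P.
This yields a degree-4 equation in X; solving on (0,1), X = 0.751.

X = 0.751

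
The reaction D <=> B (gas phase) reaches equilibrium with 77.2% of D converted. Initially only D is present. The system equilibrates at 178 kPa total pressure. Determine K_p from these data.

Let X = conversion of D (basis 1 mol D); extent of reaction ξ = X.
Mole table: n_D = 1 − X; n_B = X.
Since Δν = 0, n_T = 1 throughout.
At X = 0.772: n_D = 0.228, n_B = 0.772, n_T = 1.
p_i = (n_i/n_T)·P. K_p = p_B / (p_D) = 3.39.

K_p = 3.39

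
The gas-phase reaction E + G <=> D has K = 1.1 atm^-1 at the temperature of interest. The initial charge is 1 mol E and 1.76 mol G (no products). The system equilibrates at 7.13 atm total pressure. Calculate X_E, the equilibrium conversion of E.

Basis: 1 mol E initially; let X = conversion of E. Extent ξ = X.
Species balance: n_E = 1 − X; n_G = 1.76 − X; n_D = X.
Summing: n_T = 2.76 − X.
y_i = n_i/n_T, p_i = y_i·P. K = p_D / (p_E p_G).
Substituting and setting equal to 1.1 atm^-1 gives a polynomial in X; the root in (0,1) is X = 0.794.

X = 0.794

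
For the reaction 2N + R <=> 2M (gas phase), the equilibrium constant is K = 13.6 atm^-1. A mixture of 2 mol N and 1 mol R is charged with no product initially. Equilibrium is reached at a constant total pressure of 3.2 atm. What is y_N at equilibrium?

Let X = conversion of N (basis 2 mol N); extent of reaction ξ = X.
Species balance: n_N = 2 − 2X; n_R = 1 − X; n_M = 2X.
Total moles n_T = 3 − X.
With p_i = (n_i/n_T)P, K = p_M^2 / (p_N^2 p_R).
Equating to 13.6 atm^-1 and solving on 0 < X < 1: X = 0.703.
Then n_N = 0.593, n_T = 2.3, so y_N = 0.258.

y_N = 0.258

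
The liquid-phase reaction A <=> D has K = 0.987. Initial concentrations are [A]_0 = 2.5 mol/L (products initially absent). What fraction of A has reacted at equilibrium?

Let X = conversion of A; extent ξ = 2.5·X mol/L.
Concentrations: [A] = 2.5 − 2.5X; [D] = 2.5X.
K = [D] / ([A]).
Solving K = 0.987 for X ∈ (0,1): X = 0.497.

X = 0.497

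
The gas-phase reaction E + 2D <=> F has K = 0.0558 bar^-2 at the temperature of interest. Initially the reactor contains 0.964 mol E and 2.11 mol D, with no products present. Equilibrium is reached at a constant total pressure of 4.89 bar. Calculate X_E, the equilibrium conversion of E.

Take 0.964 mol E as basis and let X be its fractional conversion, so ξ = 0.964X.
Moles: n_E = 0.964 − 0.964X; n_D = 2.11 − 1.93X; n_F = 0.964X.
Total moles n_T = 3.07 − 1.93X.
Mole fractions y_i = n_i/n_T; K = p_F / (p_E p_D^2) with p_i = y_i·P.
This yields a degree-3 equation in X; solving on (0,1), X = 0.328.

X = 0.328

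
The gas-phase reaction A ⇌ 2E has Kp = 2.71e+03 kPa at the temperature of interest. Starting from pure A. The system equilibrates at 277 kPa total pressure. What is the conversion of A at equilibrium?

Let X = conversion of A (basis 1 mol A); extent of reaction ξ = X.
Moles: n_A = 1 − X; n_E = 2X.
Summing: n_T = 1 + X.
y_i = n_i/n_T, p_i = y_i·P. Kp = p_E^2 / (p_A).
Equating to 2.71e+03 kPa and solving on 0 < X < 1: X = 0.842.

X = 0.842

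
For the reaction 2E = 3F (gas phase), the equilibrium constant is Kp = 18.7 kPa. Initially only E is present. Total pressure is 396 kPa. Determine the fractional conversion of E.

Let X = conversion of E (basis 1 mol E); extent of reaction ξ = 0.5X.
Moles: n_E = 1 − X; n_F = 1.5X.
Summing: n_T = 1 + 0.5X.
With p_i = (n_i/n_T)P, Kp = p_F^3 / (p_E^2).
This yields a degree-3 equation in X; solving on (0,1), X = 0.213.

X = 0.213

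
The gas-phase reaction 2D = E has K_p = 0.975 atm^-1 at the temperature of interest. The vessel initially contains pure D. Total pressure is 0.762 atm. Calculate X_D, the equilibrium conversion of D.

Take 1 mol D as basis and let X be its fractional conversion, so ξ = 0.5X.
Species balance: n_D = 1 − X; n_E = 0.5X.
n_T = Σnᵢ = 1 − 0.5X.
y_i = n_i/n_T, p_i = y_i·P. K_p = p_E / (p_D^2).
Substituting and setting equal to 0.975 atm^-1 gives a polynomial in X; the root in (0,1) is X = 0.498.

X = 0.498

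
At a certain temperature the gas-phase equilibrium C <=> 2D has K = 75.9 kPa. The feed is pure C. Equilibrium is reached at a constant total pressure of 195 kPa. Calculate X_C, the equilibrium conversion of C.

X = 0.298

Take 1 mol C as basis and let X be its fractional conversion, so ξ = X.
Moles: n_C = 1 − X; n_D = 2X.
Summing: n_T = 1 + X.
y_i = n_i/n_T, p_i = y_i·P. K = p_D^2 / (p_C).
Setting this equal to 75.9 kPa and taking the physical root (0 < X < 1) gives X = 0.298.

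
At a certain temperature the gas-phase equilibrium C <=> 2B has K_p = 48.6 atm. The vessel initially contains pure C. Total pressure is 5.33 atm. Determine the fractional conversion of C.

Let X = conversion of C (basis 1 mol C); extent of reaction ξ = X.
Mole table: n_C = 1 − X; n_B = 2X.
n_T = Σnᵢ = 1 + X.
Mole fractions y_i = n_i/n_T; K_p = p_B^2 / (p_C) with p_i = y_i·P.
Equating to 48.6 atm and solving on 0 < X < 1: X = 0.834.

X = 0.834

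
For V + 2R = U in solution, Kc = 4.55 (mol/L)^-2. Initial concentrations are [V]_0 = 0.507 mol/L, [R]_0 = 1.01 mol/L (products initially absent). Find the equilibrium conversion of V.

X = 0.517

Let X = conversion of V; extent ξ = 0.507·X mol/L.
Concentrations: [V] = 0.507 − 0.507X; [R] = 1.01 − 1.01X; [U] = 0.507X.
Kc = [U] / ([V] [R]^2).
Equating to 4.55 (mol/L)^-2: the physical root is X = 0.517.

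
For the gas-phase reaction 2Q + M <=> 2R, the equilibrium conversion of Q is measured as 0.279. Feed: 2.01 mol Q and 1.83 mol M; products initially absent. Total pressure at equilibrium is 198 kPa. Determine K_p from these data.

K_p = 0.00174 kPa^-1

Basis: 2.01 mol Q initially; let X = conversion of Q. Extent ξ = 1X.
Mole table: n_Q = 2.01 − 2.01X; n_M = 1.83 − 1X; n_R = 2.01X.
Total moles n_T = 3.84 − 1X.
At X = 0.279: n_Q = 1.45, n_M = 1.55, n_R = 0.561, n_T = 3.56.
p_i = (n_i/n_T)·P. K_p = p_R^2 / (p_Q^2 p_M) = 0.00174 kPa^-1.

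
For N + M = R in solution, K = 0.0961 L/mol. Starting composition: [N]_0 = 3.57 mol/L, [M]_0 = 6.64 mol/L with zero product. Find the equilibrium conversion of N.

X = 0.342

Let X = conversion of N; extent ξ = 3.57·X mol/L.
Concentrations: [N] = 3.57 − 3.57X; [M] = 6.64 − 3.57X; [R] = 3.57X.
K = [R] / ([N] [M]).
Equating to 0.0961 L/mol: the physical root is X = 0.342.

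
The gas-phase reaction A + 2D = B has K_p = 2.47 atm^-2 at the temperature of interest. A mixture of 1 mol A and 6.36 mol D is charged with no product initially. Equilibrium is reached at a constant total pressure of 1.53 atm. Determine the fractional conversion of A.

Basis: 1 mol A initially; let X = conversion of A. Extent ξ = X.
Mole table: n_A = 1 − X; n_D = 6.36 − 2X; n_B = X.
Total moles n_T = 7.36 − 2X.
Mole fractions y_i = n_i/n_T; K_p = p_B / (p_A p_D^2) with p_i = y_i·P.
Setting this equal to 2.47 atm^-2 and taking the physical root (0 < X < 1) gives X = 0.798.

X = 0.798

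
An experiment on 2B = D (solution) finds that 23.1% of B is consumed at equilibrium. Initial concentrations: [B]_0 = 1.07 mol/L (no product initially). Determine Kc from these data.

Let X = conversion of B.
Concentrations: [B] = 1.07 − 1.07X; [D] = 0.535X.
At X = 0.231: [B] = 0.823, [D] = 0.124.
Kc = [D] / ([B]^2) = 0.183 L/mol.

Kc = 0.183 L/mol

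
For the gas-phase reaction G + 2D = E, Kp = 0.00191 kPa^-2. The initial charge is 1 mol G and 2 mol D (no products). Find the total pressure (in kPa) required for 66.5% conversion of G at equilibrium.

Let X = conversion of G (basis 1 mol G); extent of reaction ξ = X.
Moles: n_G = 1 − X; n_D = 2 − 2X; n_E = X.
Summing: n_T = 3 − 2X.
Kp = p_E / (p_G p_D^2) with p_i = (n_i/n_T)·P.
At X = 0.665: the mole-fraction product g(X) = Π y_i^ν_i = 12.33. Since Kp = g(X)·P^{-2}, P = (g/Kp)^(1/2) = (12.33/0.00191)^(1/2) = 80.4 kPa.

P = 80.4 kPa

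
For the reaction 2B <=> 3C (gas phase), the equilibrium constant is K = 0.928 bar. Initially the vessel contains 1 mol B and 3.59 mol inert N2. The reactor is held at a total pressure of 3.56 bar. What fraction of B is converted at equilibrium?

Basis: 1 mol B initially; let X = conversion of B. Extent ξ = 0.5X.
Mole table: n_B = 1 − X; n_C = 1.5X; n_I = 3.59 (inert).
Total moles n_T = 4.59 + 0.5X.
Mole fractions y_i = n_i/n_T; K = p_C^3 / (p_B^2) with p_i = y_i·P.
Equating to 0.928 bar and solving on 0 < X < 1: X = 0.471.

X = 0.471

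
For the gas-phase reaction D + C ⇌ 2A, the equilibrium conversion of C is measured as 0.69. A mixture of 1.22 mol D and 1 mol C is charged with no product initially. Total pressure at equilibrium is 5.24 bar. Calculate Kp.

Kp = 11.6

Take 1 mol C as basis and let X be its fractional conversion, so ξ = X.
Species balance: n_D = 1.22 − X; n_C = 1 − X; n_A = 2X.
Total moles n_T = 2.22 (Δν = 0, constant).
At X = 0.69: n_D = 0.53, n_C = 0.31, n_A = 1.38, n_T = 2.22.
p_i = (n_i/n_T)·P. Kp = p_A^2 / (p_D p_C) = 11.6.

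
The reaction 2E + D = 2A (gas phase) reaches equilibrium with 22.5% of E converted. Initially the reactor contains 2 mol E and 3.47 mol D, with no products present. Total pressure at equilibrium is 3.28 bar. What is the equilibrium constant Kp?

Basis: 2 mol E initially; let X = conversion of E. Extent ξ = X.
Mole table: n_E = 2 − 2X; n_D = 3.47 − X; n_A = 2X.
n_T = Σnᵢ = 5.47 − X.
At X = 0.225: n_E = 1.55, n_D = 3.25, n_A = 0.45, n_T = 5.25.
p_i = (n_i/n_T)·P. Kp = p_A^2 / (p_E^2 p_D) = 0.0415 bar^-1.

Kp = 0.0415 bar^-1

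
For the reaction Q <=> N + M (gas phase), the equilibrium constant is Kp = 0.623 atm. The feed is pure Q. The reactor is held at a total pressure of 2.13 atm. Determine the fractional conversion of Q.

X = 0.476

Let X = conversion of Q (basis 1 mol Q); extent of reaction ξ = X.
At extent ξ: n_Q = 1 − X; n_N = X; n_M = X.
n_T = Σnᵢ = 1 + X.
Mole fractions y_i = n_i/n_T; Kp = p_N p_M / (p_Q) with p_i = y_i·P.
This yields a degree-2 equation in X; solving on (0,1), X = 0.476.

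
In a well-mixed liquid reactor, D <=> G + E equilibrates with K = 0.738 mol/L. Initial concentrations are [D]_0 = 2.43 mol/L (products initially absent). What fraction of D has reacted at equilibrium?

X = 0.420

Let X = conversion of D; extent ξ = 2.43·X mol/L.
Concentrations: [D] = 2.43 − 2.43X; [G] = 2.43X; [E] = 2.43X.
K = [G] [E] / ([D]).
Setting equal to 0.738 and solving for X on (0,1) gives X = 0.420.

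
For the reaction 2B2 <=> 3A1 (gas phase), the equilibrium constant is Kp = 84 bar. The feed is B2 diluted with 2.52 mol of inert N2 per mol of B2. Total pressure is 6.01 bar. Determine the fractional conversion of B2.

Take 1 mol B2 as basis and let X be its fractional conversion, so ξ = 0.5X.
Species balance: n_B2 = 1 − X; n_A1 = 1.5X; n_I = 2.52 (inert).
n_T = Σnᵢ = 3.52 + 0.5X.
Mole fractions y_i = n_i/n_T; Kp = p_A1^3 / (p_B2^2) with p_i = y_i·P.
Substituting and setting equal to 84 bar gives a polynomial in X; the root in (0,1) is X = 0.817.

X = 0.817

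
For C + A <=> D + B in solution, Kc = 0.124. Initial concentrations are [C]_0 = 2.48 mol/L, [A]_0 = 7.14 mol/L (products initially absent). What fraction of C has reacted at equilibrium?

X = 0.420

Let X = conversion of C; extent ξ = 2.48·X mol/L.
Concentrations: [C] = 2.48 − 2.48X; [A] = 7.14 − 2.48X; [D] = 2.48X; [B] = 2.48X.
Kc = [D] [B] / ([C] [A]).
Setting equal to 0.124 and solving for X on (0,1) gives X = 0.420.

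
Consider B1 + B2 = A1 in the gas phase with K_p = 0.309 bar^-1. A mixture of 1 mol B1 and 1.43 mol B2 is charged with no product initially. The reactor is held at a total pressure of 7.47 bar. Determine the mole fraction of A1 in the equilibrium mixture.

y_A1 = 0.274

Take 1 mol B1 as basis and let X be its fractional conversion, so ξ = X.
Mole table: n_B1 = 1 − X; n_B2 = 1.43 − X; n_A1 = X.
Total moles n_T = 2.43 − X.
With p_i = (n_i/n_T)P, K_p = p_A1 / (p_B1 p_B2).
Equating to 0.309 bar^-1 and solving on 0 < X < 1: X = 0.523.
Then n_A1 = 0.523, n_T = 1.91, so y_A1 = 0.274.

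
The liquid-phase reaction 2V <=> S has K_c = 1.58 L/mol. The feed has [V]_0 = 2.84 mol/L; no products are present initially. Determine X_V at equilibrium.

X = 0.717

Let X = conversion of V; extent ξ = 2.84X/2 mol/L.
Concentrations: [V] = 2.84 − 2.84X; [S] = 1.42X.
K_c = [S] / ([V]^2).
Equating to 1.58 L/mol: the physical root is X = 0.717.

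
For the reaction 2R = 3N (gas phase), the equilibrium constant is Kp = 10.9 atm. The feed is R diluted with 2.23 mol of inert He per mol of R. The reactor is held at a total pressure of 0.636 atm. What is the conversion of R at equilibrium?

X = 0.826

Take 1 mol R as basis and let X be its fractional conversion, so ξ = 0.5X.
Moles: n_R = 1 − X; n_N = 1.5X; n_I = 2.23 (inert).
n_T = Σnᵢ = 3.23 + 0.5X.
With p_i = (n_i/n_T)P, Kp = p_N^3 / (p_R^2).
Equating to 10.9 atm and solving on 0 < X < 1: X = 0.826.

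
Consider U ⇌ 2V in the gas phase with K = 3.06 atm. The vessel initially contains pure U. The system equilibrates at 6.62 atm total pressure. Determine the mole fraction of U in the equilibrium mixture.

Take 1 mol U as basis and let X be its fractional conversion, so ξ = X.
At extent ξ: n_U = 1 − X; n_V = 2X.
Total moles n_T = 1 + X.
y_i = n_i/n_T, p_i = y_i·P. K = p_V^2 / (p_U).
Equating to 3.06 atm and solving on 0 < X < 1: X = 0.322.
Then n_U = 0.678, n_T = 1.32, so y_U = 0.513.

y_U = 0.513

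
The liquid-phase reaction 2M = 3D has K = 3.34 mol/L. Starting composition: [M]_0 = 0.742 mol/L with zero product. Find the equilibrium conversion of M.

Let X = conversion of M; extent ξ = 0.742X/2 mol/L.
Concentrations: [M] = 0.742 − 0.742X; [D] = 1.11X.
K = [D]^3 / ([M]^2).
Setting equal to 3.34 and solving for X on (0,1) gives X = 0.599.

X = 0.599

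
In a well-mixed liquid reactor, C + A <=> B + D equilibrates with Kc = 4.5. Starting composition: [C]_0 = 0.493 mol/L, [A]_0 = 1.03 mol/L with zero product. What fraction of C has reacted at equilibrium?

Let X = conversion of C; extent ξ = 0.493·X mol/L.
Concentrations: [C] = 0.493 − 0.493X; [A] = 1.03 − 0.493X; [B] = 0.493X; [D] = 0.493X.
Kc = [B] [D] / ([C] [A]).
Setting equal to 4.5 and solving for X on (0,1) gives X = 0.864.

X = 0.864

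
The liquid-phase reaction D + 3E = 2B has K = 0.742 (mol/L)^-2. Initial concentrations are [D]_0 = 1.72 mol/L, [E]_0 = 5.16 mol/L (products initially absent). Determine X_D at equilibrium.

Let X = conversion of D; extent ξ = 1.72·X mol/L.
Concentrations: [D] = 1.72 − 1.72X; [E] = 5.16 − 5.16X; [B] = 3.44X.
K = [B]^2 / ([D] [E]^3).
This equals 0.742 at X = 0.604 (the root in 0 < X < 1).

X = 0.604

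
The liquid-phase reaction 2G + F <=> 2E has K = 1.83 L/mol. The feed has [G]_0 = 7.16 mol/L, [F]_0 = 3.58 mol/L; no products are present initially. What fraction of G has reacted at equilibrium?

Let X = conversion of G; extent ξ = 7.16X/2 mol/L.
Concentrations: [G] = 7.16 − 7.16X; [F] = 3.58 − 3.58X; [E] = 7.16X.
K = [E]^2 / ([G]^2 [F]).
Setting equal to 1.83 and solving for X on (0,1) gives X = 0.614.

X = 0.614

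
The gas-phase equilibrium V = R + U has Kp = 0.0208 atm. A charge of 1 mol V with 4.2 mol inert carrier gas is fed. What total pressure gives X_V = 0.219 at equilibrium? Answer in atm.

Take 1 mol V as basis and let X be its fractional conversion, so ξ = X.
Species balance: n_V = 1 − X; n_R = X; n_U = X; n_I = 4.2 (inert).
n_T = Σnᵢ = 5.2 + X.
Kp = p_R p_U / (p_V) with p_i = (n_i/n_T)·P.
At X = 0.219: the mole-fraction product g(X) = Π y_i^ν_i = 0.01133. Since Kp = g(X)·P^{1}, P = (Kp/g)^(1/1) = (0.0208/0.01133)^(1/1) = 1.84 atm.

P = 1.84 atm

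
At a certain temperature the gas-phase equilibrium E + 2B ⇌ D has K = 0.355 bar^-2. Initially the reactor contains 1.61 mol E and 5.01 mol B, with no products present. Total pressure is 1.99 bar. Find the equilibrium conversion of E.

X = 0.406

Basis: 1.61 mol E initially; let X = conversion of E. Extent ξ = 1.61X.
Mole table: n_E = 1.61 − 1.61X; n_B = 5.01 − 3.22X; n_D = 1.61X.
Total moles n_T = 6.62 − 3.22X.
y_i = n_i/n_T, p_i = y_i·P. K = p_D / (p_E p_B^2).
Substituting and setting equal to 0.355 bar^-2 gives a polynomial in X; the root in (0,1) is X = 0.406.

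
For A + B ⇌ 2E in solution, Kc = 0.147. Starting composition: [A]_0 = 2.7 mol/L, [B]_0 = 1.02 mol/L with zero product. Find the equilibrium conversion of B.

X = 0.256

Let X = conversion of B; extent ξ = 1.02·X mol/L.
Concentrations: [A] = 2.7 − 1.02X; [B] = 1.02 − 1.02X; [E] = 2.04X.
Kc = [E]^2 / ([A] [B]).
This equals 0.147 at X = 0.256 (the root in 0 < X < 1).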